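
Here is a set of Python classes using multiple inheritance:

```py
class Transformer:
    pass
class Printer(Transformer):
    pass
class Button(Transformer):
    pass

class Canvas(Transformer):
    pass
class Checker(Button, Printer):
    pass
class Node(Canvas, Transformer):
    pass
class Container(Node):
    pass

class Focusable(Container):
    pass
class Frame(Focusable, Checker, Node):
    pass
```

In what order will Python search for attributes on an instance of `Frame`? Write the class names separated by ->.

L[Frame] = Frame + merge(L[Focusable], L[Checker], L[Node], [Focusable Checker Node])
  take Focusable:  [Focusable Container Node Canvas Transformer object] + [Checker Button Printer Transformer object] + [Node Canvas Transformer object] + [Focusable Checker Node]
  take Container:  [Container Node Canvas Transformer object] + [Checker Button Printer Transformer object] + [Node Canvas Transformer object] + [Checker Node]
  take Checker:  [Node Canvas Transformer object] + [Checker Button Printer Transformer object] + [Node Canvas Transformer object] + [Checker Node]
  take Node:  [Node Canvas Transformer object] + [Button Printer Transformer object] + [Node Canvas Transformer object] + [Node]
  take Canvas:  [Canvas Transformer object] + [Button Printer Transformer object] + [Canvas Transformer object]
  take Button:  [Transformer object] + [Button Printer Transformer object] + [Transformer object]
  take Printer:  [Transformer object] + [Printer Transformer object] + [Transformer object]
  take Transformer:  [Transformer object] + [Transformer object] + [Transformer object]
  take object:  [object] + [object] + [object]

Frame -> Focusable -> Container -> Checker -> Node -> Canvas -> Button -> Printer -> Transformer -> object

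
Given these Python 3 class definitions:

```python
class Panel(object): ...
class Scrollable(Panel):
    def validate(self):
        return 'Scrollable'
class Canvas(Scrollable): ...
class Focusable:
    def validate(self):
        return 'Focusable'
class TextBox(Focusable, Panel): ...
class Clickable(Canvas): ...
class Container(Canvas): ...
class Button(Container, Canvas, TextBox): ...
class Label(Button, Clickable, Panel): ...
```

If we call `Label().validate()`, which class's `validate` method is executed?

L[Label] = Label + merge(L[Button], L[Clickable], L[Panel], [Button Clickable Panel])
  take Button:  [Button Container Canvas Scrollable TextBox Focusable Panel object] + [Clickable Canvas Scrollable Panel object] + [Panel object] + [Button Clickable Panel]
  take Container:  [Container Canvas Scrollable TextBox Focusable Panel object] + [Clickable Canvas Scrollable Panel object] + [Panel object] + [Clickable Panel]
  take Clickable:  [Canvas Scrollable TextBox Focusable Panel object] + [Clickable Canvas Scrollable Panel object] + [Panel object] + [Clickable Panel]
  take Canvas:  [Canvas Scrollable TextBox Focusable Panel object] + [Canvas Scrollable Panel object] + [Panel object] + [Panel]
  take Scrollable:  [Scrollable TextBox Focusable Panel object] + [Scrollable Panel object] + [Panel object] + [Panel]
  take TextBox:  [TextBox Focusable Panel object] + [Panel object] + [Panel object] + [Panel]
  take Focusable:  [Focusable Panel object] + [Panel object] + [Panel object] + [Panel]
  take Panel:  [Panel object] + [Panel object] + [Panel object] + [Panel]
  take object:  [object] + [object] + [object]
MRO: Label Button Container Clickable Canvas Scrollable TextBox Focusable Panel object
validate is defined in: Focusable, Scrollable. First along the MRO is Scrollable.

Scrollable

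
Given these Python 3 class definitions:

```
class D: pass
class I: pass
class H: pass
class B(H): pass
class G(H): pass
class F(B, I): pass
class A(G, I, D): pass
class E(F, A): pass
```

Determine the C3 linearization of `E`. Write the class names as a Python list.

[E, F, B, A, G, H, I, D, object]

L[E] = E + merge(L[F], L[A], [F A])
  take F:  [F B H I object] + [A G H I D object] + [F A]
  take B:  [B H I object] + [A G H I D object] + [A]
  take A:  [H I object] + [A G H I D object] + [A]
  take G:  [H I object] + [G H I D object]
  take H:  [H I object] + [H I D object]
  take I:  [I object] + [I D object]
  take D:  [object] + [D object]
  take object:  [object] + [object]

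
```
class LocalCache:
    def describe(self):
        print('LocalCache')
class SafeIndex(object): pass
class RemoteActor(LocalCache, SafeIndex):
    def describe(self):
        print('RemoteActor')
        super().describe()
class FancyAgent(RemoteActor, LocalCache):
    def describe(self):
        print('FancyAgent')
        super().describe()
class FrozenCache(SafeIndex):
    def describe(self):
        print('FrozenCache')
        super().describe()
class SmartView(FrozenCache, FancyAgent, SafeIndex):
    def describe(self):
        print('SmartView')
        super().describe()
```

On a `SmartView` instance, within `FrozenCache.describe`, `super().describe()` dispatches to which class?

FancyAgent

L[SmartView] = SmartView + merge(L[FrozenCache], L[FancyAgent], L[SafeIndex], [FrozenCache FancyAgent SafeIndex])
  take FrozenCache:  [FrozenCache SafeIndex object] + [FancyAgent RemoteActor LocalCache SafeIndex object] + [SafeIndex object] + [FrozenCache FancyAgent SafeIndex]
  take FancyAgent:  [SafeIndex object] + [FancyAgent RemoteActor LocalCache SafeIndex object] + [SafeIndex object] + [FancyAgent SafeIndex]
  take RemoteActor:  [SafeIndex object] + [RemoteActor LocalCache SafeIndex object] + [SafeIndex object] + [SafeIndex]
  take LocalCache:  [SafeIndex object] + [LocalCache SafeIndex object] + [SafeIndex object] + [SafeIndex]
  take SafeIndex:  [SafeIndex object] + [SafeIndex object] + [SafeIndex object] + [SafeIndex]
  take object:  [object] + [object] + [object]
MRO: SmartView FrozenCache FancyAgent RemoteActor LocalCache SafeIndex object
super() in FrozenCache.describe on a SmartView instance goes to the class after FrozenCache in SmartView's MRO: FancyAgent.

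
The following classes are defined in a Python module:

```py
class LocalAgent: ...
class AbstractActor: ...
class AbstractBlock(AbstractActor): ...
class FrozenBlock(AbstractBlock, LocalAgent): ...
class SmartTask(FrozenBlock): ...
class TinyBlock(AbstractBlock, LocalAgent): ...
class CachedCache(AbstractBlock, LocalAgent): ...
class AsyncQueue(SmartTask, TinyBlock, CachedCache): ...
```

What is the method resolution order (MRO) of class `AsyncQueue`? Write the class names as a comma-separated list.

L[AsyncQueue] = AsyncQueue + merge(L[SmartTask], L[TinyBlock], L[CachedCache], [SmartTask TinyBlock CachedCache])
  take SmartTask:  [SmartTask FrozenBlock AbstractBlock AbstractActor LocalAgent object] + [TinyBlock AbstractBlock AbstractActor LocalAgent object] + [CachedCache AbstractBlock AbstractActor LocalAgent object] + [SmartTask TinyBlock CachedCache]
  take FrozenBlock:  [FrozenBlock AbstractBlock AbstractActor LocalAgent object] + [TinyBlock AbstractBlock AbstractActor LocalAgent object] + [CachedCache AbstractBlock AbstractActor LocalAgent object] + [TinyBlock CachedCache]
  take TinyBlock:  [AbstractBlock AbstractActor LocalAgent object] + [TinyBlock AbstractBlock AbstractActor LocalAgent object] + [CachedCache AbstractBlock AbstractActor LocalAgent object] + [TinyBlock CachedCache]
  take CachedCache:  [AbstractBlock AbstractActor LocalAgent object] + [AbstractBlock AbstractActor LocalAgent object] + [CachedCache AbstractBlock AbstractActor LocalAgent object] + [CachedCache]
  take AbstractBlock:  [AbstractBlock AbstractActor LocalAgent object] + [AbstractBlock AbstractActor LocalAgent object] + [AbstractBlock AbstractActor LocalAgent object]
  take AbstractActor:  [AbstractActor LocalAgent object] + [AbstractActor LocalAgent object] + [AbstractActor LocalAgent object]
  take LocalAgent:  [LocalAgent object] + [LocalAgent object] + [LocalAgent object]
  take object:  [object] + [object] + [object]

AsyncQueue, SmartTask, FrozenBlock, TinyBlock, CachedCache, AbstractBlock, AbstractActor, LocalAgent, object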